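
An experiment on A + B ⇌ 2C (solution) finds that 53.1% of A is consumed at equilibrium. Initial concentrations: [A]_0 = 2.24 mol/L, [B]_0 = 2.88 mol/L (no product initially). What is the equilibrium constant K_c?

K_c = 3.19

Let X = conversion of A.
Concentrations: [A] = 2.24 − 2.24X; [B] = 2.88 − 2.24X; [C] = 4.48X.
At X = 0.531: [A] = 1.05, [B] = 1.69, [C] = 2.38.
K_c = [C]^2 / ([A] [B]) = 3.19.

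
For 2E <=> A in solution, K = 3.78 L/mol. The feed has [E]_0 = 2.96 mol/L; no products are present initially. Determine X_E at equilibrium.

X = 0.810

Let X = conversion of E; extent ξ = 2.96X/2 mol/L.
Concentrations: [E] = 2.96 − 2.96X; [A] = 1.48X.
K = [A] / ([E]^2).
Equating to 3.78 L/mol: the physical root is X = 0.810.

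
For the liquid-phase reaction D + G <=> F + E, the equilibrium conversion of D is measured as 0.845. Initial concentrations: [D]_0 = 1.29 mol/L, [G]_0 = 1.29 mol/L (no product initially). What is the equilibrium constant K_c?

K_c = 29.7

Let X = conversion of D.
Concentrations: [D] = 1.29 − 1.29X; [G] = 1.29 − 1.29X; [F] = 1.29X; [E] = 1.29X.
At X = 0.845: [D] = 0.2, [G] = 0.2, [F] = 1.09, [E] = 1.09.
K_c = [F] [E] / ([D] [G]) = 29.7.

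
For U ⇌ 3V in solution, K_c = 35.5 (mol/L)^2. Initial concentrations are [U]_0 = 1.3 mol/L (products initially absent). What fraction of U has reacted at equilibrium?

X = 0.649

Let X = conversion of U; extent ξ = 1.3·X mol/L.
Concentrations: [U] = 1.3 − 1.3X; [V] = 3.9X.
K_c = [V]^3 / ([U]).
Setting equal to 35.5 and solving for X on (0,1) gives X = 0.649.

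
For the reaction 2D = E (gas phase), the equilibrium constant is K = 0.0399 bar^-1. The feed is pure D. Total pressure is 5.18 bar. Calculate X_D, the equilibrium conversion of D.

X = 0.260

Take 1 mol D as basis and let X be its fractional conversion, so ξ = 0.5X.
Moles: n_D = 1 − X; n_E = 0.5X.
n_T = Σnᵢ = 1 − 0.5X.
With p_i = (n_i/n_T)P, K = p_E / (p_D^2).
Setting this equal to 0.0399 bar^-1 and taking the physical root (0 < X < 1) gives X = 0.260.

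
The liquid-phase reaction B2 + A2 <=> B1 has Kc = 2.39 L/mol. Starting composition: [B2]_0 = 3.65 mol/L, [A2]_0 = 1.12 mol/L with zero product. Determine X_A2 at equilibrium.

X = 0.865

Let X = conversion of A2; extent ξ = 1.12·X mol/L.
Concentrations: [B2] = 3.65 − 1.12X; [A2] = 1.12 − 1.12X; [B1] = 1.12X.
Kc = [B1] / ([B2] [A2]).
Solving Kc = 2.39 for X ∈ (0,1): X = 0.865.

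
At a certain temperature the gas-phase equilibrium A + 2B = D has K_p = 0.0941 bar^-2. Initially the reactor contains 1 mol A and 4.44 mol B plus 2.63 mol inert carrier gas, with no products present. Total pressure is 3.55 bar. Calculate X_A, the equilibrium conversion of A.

X = 0.244

Basis: 1 mol A initially; let X = conversion of A. Extent ξ = X.
Mole table: n_A = 1 − X; n_B = 4.44 − 2X; n_D = X; n_I = 2.63 (inert).
Summing: n_T = 8.07 − 2X.
Mole fractions y_i = n_i/n_T; K_p = p_D / (p_A p_B^2) with p_i = y_i·P.
Substituting and setting equal to 0.0941 bar^-2 gives a polynomial in X; the root in (0,1) is X = 0.244.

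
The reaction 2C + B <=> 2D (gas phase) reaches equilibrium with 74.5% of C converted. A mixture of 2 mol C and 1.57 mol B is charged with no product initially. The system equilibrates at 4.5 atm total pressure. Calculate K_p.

K_p = 6.5 atm^-1

Let X = conversion of C (basis 2 mol C); extent of reaction ξ = X.
Species balance: n_C = 2 − 2X; n_B = 1.57 − X; n_D = 2X.
Summing: n_T = 3.57 − X.
At X = 0.745: n_C = 0.51, n_B = 0.825, n_D = 1.49, n_T = 2.83.
p_i = (n_i/n_T)·P. K_p = p_D^2 / (p_C^2 p_B) = 6.5 atm^-1.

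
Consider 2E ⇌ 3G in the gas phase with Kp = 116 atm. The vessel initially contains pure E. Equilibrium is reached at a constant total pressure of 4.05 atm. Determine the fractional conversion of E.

X = 0.794

Take 1 mol E as basis and let X be its fractional conversion, so ξ = 0.5X.
Species balance: n_E = 1 − X; n_G = 1.5X.
Total moles n_T = 1 + 0.5X.
With p_i = (n_i/n_T)P, Kp = p_G^3 / (p_E^2).
Equating to 116 atm and solving on 0 < X < 1: X = 0.794.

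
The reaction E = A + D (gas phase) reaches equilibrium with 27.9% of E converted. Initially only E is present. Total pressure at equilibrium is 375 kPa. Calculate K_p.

K_p = 31.7 kPa

Basis: 1 mol E initially; let X = conversion of E. Extent ξ = X.
Mole table: n_E = 1 − X; n_A = X; n_D = X.
n_T = Σnᵢ = 1 + X.
At X = 0.279: n_E = 0.721, n_A = 0.279, n_D = 0.279, n_T = 1.28.
p_i = (n_i/n_T)·P. K_p = p_A p_D / (p_E) = 31.7 kPa.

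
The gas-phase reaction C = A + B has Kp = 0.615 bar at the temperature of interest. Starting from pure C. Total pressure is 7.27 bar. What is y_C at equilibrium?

y_C = 0.563

Take 1 mol C as basis and let X be its fractional conversion, so ξ = X.
Moles: n_C = 1 − X; n_A = X; n_B = X.
Total moles n_T = 1 + X.
Mole fractions y_i = n_i/n_T; Kp = p_A p_B / (p_C) with p_i = y_i·P.
Equating to 0.615 bar and solving on 0 < X < 1: X = 0.279.
Then n_C = 0.721, n_T = 1.28, so y_C = 0.563.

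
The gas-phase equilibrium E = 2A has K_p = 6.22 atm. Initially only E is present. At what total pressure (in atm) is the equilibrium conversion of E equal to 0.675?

Basis: 1 mol E initially; let X = conversion of E. Extent ξ = X.
At extent ξ: n_E = 1 − X; n_A = 2X.
Summing: n_T = 1 + X.
K_p = p_A^2 / (p_E) with p_i = (n_i/n_T)·P.
At X = 0.675: the mole-fraction product g(X) = Π y_i^ν_i = 3.348. Since K_p = g(X)·P^{1}, P = (K_p/g)^(1/1) = (6.22/3.348)^(1/1) = 1.86 atm.

P = 1.86 atm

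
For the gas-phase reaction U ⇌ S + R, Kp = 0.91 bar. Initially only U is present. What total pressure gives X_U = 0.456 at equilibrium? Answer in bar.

P = 3.47 bar

Let X = conversion of U (basis 1 mol U); extent of reaction ξ = X.
Moles: n_U = 1 − X; n_S = X; n_R = X.
Summing: n_T = 1 + X.
Kp = p_S p_R / (p_U) with p_i = (n_i/n_T)·P.
At X = 0.456: the mole-fraction product g(X) = Π y_i^ν_i = 0.2625. Since Kp = g(X)·P^{1}, P = (Kp/g)^(1/1) = (0.91/0.2625)^(1/1) = 3.47 bar.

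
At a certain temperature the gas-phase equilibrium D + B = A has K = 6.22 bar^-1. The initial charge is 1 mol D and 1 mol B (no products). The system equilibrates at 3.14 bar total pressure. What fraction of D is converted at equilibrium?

Basis: 1 mol D initially; let X = conversion of D. Extent ξ = X.
At extent ξ: n_D = 1 − X; n_B = 1 − X; n_A = X.
Total moles n_T = 2 − X.
y_i = n_i/n_T, p_i = y_i·P. K = p_A / (p_D p_B).
Equating to 6.22 bar^-1 and solving on 0 < X < 1: X = 0.779.

X = 0.779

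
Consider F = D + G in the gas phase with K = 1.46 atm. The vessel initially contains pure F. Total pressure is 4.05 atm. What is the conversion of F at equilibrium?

X = 0.515

Let X = conversion of F (basis 1 mol F); extent of reaction ξ = X.
Species balance: n_F = 1 − X; n_D = X; n_G = X.
n_T = Σnᵢ = 1 + X.
y_i = n_i/n_T, p_i = y_i·P. K = p_D p_G / (p_F).
Setting this equal to 1.46 atm and taking the physical root (0 < X < 1) gives X = 0.515.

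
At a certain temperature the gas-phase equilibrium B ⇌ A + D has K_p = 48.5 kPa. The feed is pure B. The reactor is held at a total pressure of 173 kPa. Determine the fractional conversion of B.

X = 0.468

Basis: 1 mol B initially; let X = conversion of B. Extent ξ = X.
Mole table: n_B = 1 − X; n_A = X; n_D = X.
n_T = Σnᵢ = 1 + X.
y_i = n_i/n_T, p_i = y_i·P. K_p = p_A p_D / (p_B).
This yields a degree-2 equation in X; solving on (0,1), X = 0.468.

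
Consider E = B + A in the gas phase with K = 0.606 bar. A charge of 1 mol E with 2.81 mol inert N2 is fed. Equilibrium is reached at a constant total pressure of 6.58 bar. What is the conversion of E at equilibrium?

X = 0.461

Basis: 1 mol E initially; let X = conversion of E. Extent ξ = X.
At extent ξ: n_E = 1 − X; n_B = X; n_A = X; n_I = 2.81 (inert).
Summing: n_T = 3.81 + X.
y_i = n_i/n_T, p_i = y_i·P. K = p_B p_A / (p_E).
Equating to 0.606 bar and solving on 0 < X < 1: X = 0.461.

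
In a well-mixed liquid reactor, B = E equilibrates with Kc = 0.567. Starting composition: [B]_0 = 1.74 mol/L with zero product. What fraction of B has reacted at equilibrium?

Let X = conversion of B; extent ξ = 1.74·X mol/L.
Concentrations: [B] = 1.74 − 1.74X; [E] = 1.74X.
Kc = [E] / ([B]).
Solving Kc = 0.567 for X ∈ (0,1): X = 0.362.

X = 0.362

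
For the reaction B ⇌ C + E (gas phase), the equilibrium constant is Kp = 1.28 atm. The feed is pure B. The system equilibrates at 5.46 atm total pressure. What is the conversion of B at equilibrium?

X = 0.436

Let X = conversion of B (basis 1 mol B); extent of reaction ξ = X.
Mole table: n_B = 1 − X; n_C = X; n_E = X.
n_T = Σnᵢ = 1 + X.
With p_i = (n_i/n_T)P, Kp = p_C p_E / (p_B).
Equating to 1.28 atm and solving on 0 < X < 1: X = 0.436.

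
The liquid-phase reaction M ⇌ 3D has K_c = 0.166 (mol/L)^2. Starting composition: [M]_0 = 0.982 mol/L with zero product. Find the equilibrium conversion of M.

X = 0.174

Let X = conversion of M; extent ξ = 0.982·X mol/L.
Concentrations: [M] = 0.982 − 0.982X; [D] = 2.95X.
K_c = [D]^3 / ([M]).
Setting equal to 0.166 and solving for X on (0,1) gives X = 0.174.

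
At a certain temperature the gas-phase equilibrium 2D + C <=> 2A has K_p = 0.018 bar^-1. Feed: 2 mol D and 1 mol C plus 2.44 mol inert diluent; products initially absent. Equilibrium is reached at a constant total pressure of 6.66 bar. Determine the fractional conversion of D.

Let X = conversion of D (basis 2 mol D); extent of reaction ξ = X.
Moles: n_D = 2 − 2X; n_C = 1 − X; n_A = 2X; n_I = 2.44 (inert).
Total moles n_T = 5.44 − X.
y_i = n_i/n_T, p_i = y_i·P. K_p = p_A^2 / (p_D^2 p_C).
Substituting and setting equal to 0.018 bar^-1 gives a polynomial in X; the root in (0,1) is X = 0.123.

X = 0.123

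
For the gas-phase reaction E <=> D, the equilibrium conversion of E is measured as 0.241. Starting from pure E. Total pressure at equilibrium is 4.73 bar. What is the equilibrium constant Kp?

Take 1 mol E as basis and let X be its fractional conversion, so ξ = X.
Mole table: n_E = 1 − X; n_D = X.
Total moles n_T = 1 (Δν = 0, constant).
At X = 0.241: n_E = 0.759, n_D = 0.241, n_T = 1.
p_i = (n_i/n_T)·P. Kp = p_D / (p_E) = 0.318.

Kp = 0.318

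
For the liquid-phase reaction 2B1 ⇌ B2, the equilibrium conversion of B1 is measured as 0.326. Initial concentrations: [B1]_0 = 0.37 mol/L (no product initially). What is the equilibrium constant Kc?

Kc = 0.97 L/mol

Let X = conversion of B1.
Concentrations: [B1] = 0.37 − 0.37X; [B2] = 0.185X.
At X = 0.326: [B1] = 0.249, [B2] = 0.0603.
Kc = [B2] / ([B1]^2) = 0.97 L/mol.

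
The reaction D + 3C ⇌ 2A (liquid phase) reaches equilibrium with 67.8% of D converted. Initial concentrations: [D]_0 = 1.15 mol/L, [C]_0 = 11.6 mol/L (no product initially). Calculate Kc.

Kc = 0.00827 (mol/L)^-2

Let X = conversion of D.
Concentrations: [D] = 1.15 − 1.15X; [C] = 11.6 − 3.45X; [A] = 2.3X.
At X = 0.678: [D] = 0.37, [C] = 9.26, [A] = 1.56.
Kc = [A]^2 / ([D] [C]^3) = 0.00827 (mol/L)^-2.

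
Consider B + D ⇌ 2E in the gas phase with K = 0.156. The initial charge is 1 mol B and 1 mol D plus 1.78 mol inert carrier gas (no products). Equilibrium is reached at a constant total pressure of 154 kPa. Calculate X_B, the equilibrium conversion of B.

X = 0.165

Let X = conversion of B (basis 1 mol B); extent of reaction ξ = X.
Species balance: n_B = 1 − X; n_D = 1 − X; n_E = 2X; n_I = 1.78 (inert).
Total moles n_T = 3.78 (Δν = 0, constant).
With p_i = (n_i/n_T)P, K = p_E^2 / (p_B p_D).
Setting this equal to 0.156 and taking the physical root (0 < X < 1) gives X = 0.165.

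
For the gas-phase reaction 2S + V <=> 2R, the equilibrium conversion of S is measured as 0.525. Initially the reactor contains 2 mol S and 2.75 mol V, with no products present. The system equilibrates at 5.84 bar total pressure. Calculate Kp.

Kp = 0.397 bar^-1

Basis: 2 mol S initially; let X = conversion of S. Extent ξ = X.
Moles: n_S = 2 − 2X; n_V = 2.75 − X; n_R = 2X.
Summing: n_T = 4.75 − X.
At X = 0.525: n_S = 0.95, n_V = 2.23, n_R = 1.05, n_T = 4.22.
p_i = (n_i/n_T)·P. Kp = p_R^2 / (p_S^2 p_V) = 0.397 bar^-1.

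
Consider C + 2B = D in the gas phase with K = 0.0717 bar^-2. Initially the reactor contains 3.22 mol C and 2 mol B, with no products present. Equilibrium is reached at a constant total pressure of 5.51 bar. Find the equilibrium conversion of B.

X = 0.423

Let X = conversion of B (basis 2 mol B); extent of reaction ξ = X.
Mole table: n_C = 3.22 − X; n_B = 2 − 2X; n_D = X.
n_T = Σnᵢ = 5.22 − 2X.
y_i = n_i/n_T, p_i = y_i·P. K = p_D / (p_C p_B^2).
Equating to 0.0717 bar^-2 and solving on 0 < X < 1: X = 0.423.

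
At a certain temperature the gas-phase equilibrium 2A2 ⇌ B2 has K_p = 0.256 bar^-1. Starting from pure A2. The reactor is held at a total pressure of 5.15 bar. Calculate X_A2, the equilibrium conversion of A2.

Let X = conversion of A2 (basis 1 mol A2); extent of reaction ξ = 0.5X.
At extent ξ: n_A2 = 1 − X; n_B2 = 0.5X.
Summing: n_T = 1 − 0.5X.
Mole fractions y_i = n_i/n_T; K_p = p_B2 / (p_A2^2) with p_i = y_i·P.
Equating to 0.256 bar^-1 and solving on 0 < X < 1: X = 0.601.

X = 0.601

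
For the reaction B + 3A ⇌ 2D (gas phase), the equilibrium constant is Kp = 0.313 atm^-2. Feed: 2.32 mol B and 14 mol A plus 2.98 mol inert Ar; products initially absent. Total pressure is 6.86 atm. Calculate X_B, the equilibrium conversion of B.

X = 0.821

Basis: 2.32 mol B initially; let X = conversion of B. Extent ξ = 2.32X.
At extent ξ: n_B = 2.32 − 2.32X; n_A = 14 − 6.96X; n_D = 4.64X; n_I = 2.98 (inert).
Total moles n_T = 19.3 − 4.64X.
y_i = n_i/n_T, p_i = y_i·P. Kp = p_D^2 / (p_B p_A^3).
Substituting and setting equal to 0.313 atm^-2 gives a polynomial in X; the root in (0,1) is X = 0.821.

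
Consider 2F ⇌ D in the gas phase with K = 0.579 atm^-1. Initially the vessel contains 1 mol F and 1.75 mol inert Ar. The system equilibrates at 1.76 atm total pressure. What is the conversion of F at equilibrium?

Let X = conversion of F (basis 1 mol F); extent of reaction ξ = 0.5X.
Species balance: n_F = 1 − X; n_D = 0.5X; n_I = 1.75 (inert).
n_T = Σnᵢ = 2.75 − 0.5X.
y_i = n_i/n_T, p_i = y_i·P. K = p_D / (p_F^2).
This yields a degree-2 equation in X; solving on (0,1), X = 0.342.

X = 0.342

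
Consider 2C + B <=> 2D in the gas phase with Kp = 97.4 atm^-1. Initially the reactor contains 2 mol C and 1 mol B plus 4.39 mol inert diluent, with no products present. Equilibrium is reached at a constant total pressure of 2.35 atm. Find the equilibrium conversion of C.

Let X = conversion of C (basis 2 mol C); extent of reaction ξ = X.
Moles: n_C = 2 − 2X; n_B = 1 − X; n_D = 2X; n_I = 4.39 (inert).
n_T = Σnᵢ = 7.39 − X.
Mole fractions y_i = n_i/n_T; Kp = p_D^2 / (p_C^2 p_B) with p_i = y_i·P.
This yields a degree-3 equation in X; solving on (0,1), X = 0.747.

X = 0.747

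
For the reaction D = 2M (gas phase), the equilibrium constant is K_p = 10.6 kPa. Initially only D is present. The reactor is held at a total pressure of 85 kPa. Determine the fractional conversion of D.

X = 0.174

Take 1 mol D as basis and let X be its fractional conversion, so ξ = X.
At extent ξ: n_D = 1 − X; n_M = 2X.
n_T = Σnᵢ = 1 + X.
y_i = n_i/n_T, p_i = y_i·P. K_p = p_M^2 / (p_D).
Equating to 10.6 kPa and solving on 0 < X < 1: X = 0.174.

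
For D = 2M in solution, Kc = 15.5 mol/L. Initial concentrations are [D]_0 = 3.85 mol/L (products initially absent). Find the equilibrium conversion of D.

X = 0.619

Let X = conversion of D; extent ξ = 3.85·X mol/L.
Concentrations: [D] = 3.85 − 3.85X; [M] = 7.7X.
Kc = [M]^2 / ([D]).
Solving Kc = 15.5 for X ∈ (0,1): X = 0.619.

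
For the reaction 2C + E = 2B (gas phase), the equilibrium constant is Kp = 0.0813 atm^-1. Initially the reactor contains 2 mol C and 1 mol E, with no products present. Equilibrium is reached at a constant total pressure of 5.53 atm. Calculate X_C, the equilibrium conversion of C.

X = 0.259

Take 2 mol C as basis and let X be its fractional conversion, so ξ = X.
Species balance: n_C = 2 − 2X; n_E = 1 − X; n_B = 2X.
Summing: n_T = 3 − X.
With p_i = (n_i/n_T)P, Kp = p_B^2 / (p_C^2 p_E).
Equating to 0.0813 atm^-1 and solving on 0 < X < 1: X = 0.259.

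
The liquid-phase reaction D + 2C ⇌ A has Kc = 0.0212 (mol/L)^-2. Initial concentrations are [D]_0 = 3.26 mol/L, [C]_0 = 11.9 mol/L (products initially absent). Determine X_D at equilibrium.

X = 0.582

Let X = conversion of D; extent ξ = 3.26·X mol/L.
Concentrations: [D] = 3.26 − 3.26X; [C] = 11.9 − 6.52X; [A] = 3.26X.
Kc = [A] / ([D] [C]^2).
This equals 0.0212 at X = 0.582 (the root in 0 < X < 1).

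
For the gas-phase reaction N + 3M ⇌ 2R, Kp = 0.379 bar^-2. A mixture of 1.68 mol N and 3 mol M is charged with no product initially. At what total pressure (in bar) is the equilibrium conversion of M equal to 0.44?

Let X = conversion of M (basis 3 mol M); extent of reaction ξ = X.
At extent ξ: n_N = 1.68 − X; n_M = 3 − 3X; n_R = 2X.
Total moles n_T = 4.68 − 2X.
Kp = p_R^2 / (p_N p_M^3) with p_i = (n_i/n_T)·P.
At X = 0.44: the mole-fraction product g(X) = Π y_i^ν_i = 1.902. Since Kp = g(X)·P^{-2}, P = (g/Kp)^(1/2) = (1.902/0.379)^(1/2) = 2.24 bar.

P = 2.24 bar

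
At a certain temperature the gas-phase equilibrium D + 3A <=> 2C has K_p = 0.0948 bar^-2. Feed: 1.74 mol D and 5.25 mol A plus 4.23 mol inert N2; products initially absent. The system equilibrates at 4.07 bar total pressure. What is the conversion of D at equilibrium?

X = 0.286

Basis: 1.74 mol D initially; let X = conversion of D. Extent ξ = 1.74X.
Moles: n_D = 1.74 − 1.74X; n_A = 5.25 − 5.22X; n_C = 3.48X; n_I = 4.23 (inert).
Total moles n_T = 11.2 − 3.48X.
y_i = n_i/n_T, p_i = y_i·P. K_p = p_C^2 / (p_D p_A^3).
Equating to 0.0948 bar^-2 and solving on 0 < X < 1: X = 0.286.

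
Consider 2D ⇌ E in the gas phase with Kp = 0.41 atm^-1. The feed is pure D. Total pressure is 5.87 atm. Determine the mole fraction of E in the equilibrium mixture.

Basis: 1 mol D initially; let X = conversion of D. Extent ξ = 0.5X.
At extent ξ: n_D = 1 − X; n_E = 0.5X.
Total moles n_T = 1 − 0.5X.
Mole fractions y_i = n_i/n_T; Kp = p_E / (p_D^2) with p_i = y_i·P.
Substituting and setting equal to 0.41 atm^-1 gives a polynomial in X; the root in (0,1) is X = 0.693.
Then n_E = 0.347, n_T = 0.653, so y_E = 0.531.

y_E = 0.531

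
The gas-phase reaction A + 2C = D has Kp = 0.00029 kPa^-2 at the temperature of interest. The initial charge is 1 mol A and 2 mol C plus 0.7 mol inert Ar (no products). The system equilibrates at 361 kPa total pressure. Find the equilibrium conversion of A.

X = 0.710

Basis: 1 mol A initially; let X = conversion of A. Extent ξ = X.
Species balance: n_A = 1 − X; n_C = 2 − 2X; n_D = X; n_I = 0.7 (inert).
Total moles n_T = 3.7 − 2X.
Mole fractions y_i = n_i/n_T; Kp = p_D / (p_A p_C^2) with p_i = y_i·P.
Substituting and setting equal to 0.00029 kPa^-2 gives a polynomial in X; the root in (0,1) is X = 0.710.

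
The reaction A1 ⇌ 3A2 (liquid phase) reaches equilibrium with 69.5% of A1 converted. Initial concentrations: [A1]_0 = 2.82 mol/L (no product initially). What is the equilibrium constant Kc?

Let X = conversion of A1.
Concentrations: [A1] = 2.82 − 2.82X; [A2] = 8.46X.
At X = 0.695: [A1] = 0.86, [A2] = 5.88.
Kc = [A2]^3 / ([A1]) = 236 (mol/L)^2.

Kc = 236 (mol/L)^2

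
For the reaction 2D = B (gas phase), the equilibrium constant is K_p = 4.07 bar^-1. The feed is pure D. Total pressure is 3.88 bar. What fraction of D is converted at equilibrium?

Take 1 mol D as basis and let X be its fractional conversion, so ξ = 0.5X.
At extent ξ: n_D = 1 − X; n_B = 0.5X.
n_T = Σnᵢ = 1 − 0.5X.
y_i = n_i/n_T, p_i = y_i·P. K_p = p_B / (p_D^2).
Setting this equal to 4.07 bar^-1 and taking the physical root (0 < X < 1) gives X = 0.875.

X = 0.875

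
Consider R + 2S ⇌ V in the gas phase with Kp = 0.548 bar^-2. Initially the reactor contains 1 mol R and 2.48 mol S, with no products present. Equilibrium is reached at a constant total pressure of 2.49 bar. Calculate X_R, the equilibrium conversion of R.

X = 0.537

Take 1 mol R as basis and let X be its fractional conversion, so ξ = X.
Species balance: n_R = 1 − X; n_S = 2.48 − 2X; n_V = X.
Summing: n_T = 3.48 − 2X.
y_i = n_i/n_T, p_i = y_i·P. Kp = p_V / (p_R p_S^2).
Setting this equal to 0.548 bar^-2 and taking the physical root (0 < X < 1) gives X = 0.537.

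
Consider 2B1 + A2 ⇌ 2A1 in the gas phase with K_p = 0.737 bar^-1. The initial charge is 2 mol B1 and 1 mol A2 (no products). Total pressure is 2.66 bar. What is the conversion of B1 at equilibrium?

X = 0.402

Let X = conversion of B1 (basis 2 mol B1); extent of reaction ξ = X.
At extent ξ: n_B1 = 2 − 2X; n_A2 = 1 − X; n_A1 = 2X.
Summing: n_T = 3 − X.
With p_i = (n_i/n_T)P, K_p = p_A1^2 / (p_B1^2 p_A2).
Setting this equal to 0.737 bar^-1 and taking the physical root (0 < X < 1) gives X = 0.402.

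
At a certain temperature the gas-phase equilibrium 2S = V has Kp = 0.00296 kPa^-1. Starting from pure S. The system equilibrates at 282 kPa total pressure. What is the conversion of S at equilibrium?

X = 0.520

Let X = conversion of S (basis 1 mol S); extent of reaction ξ = 0.5X.
Species balance: n_S = 1 − X; n_V = 0.5X.
Summing: n_T = 1 − 0.5X.
With p_i = (n_i/n_T)P, Kp = p_V / (p_S^2).
Substituting and setting equal to 0.00296 kPa^-1 gives a polynomial in X; the root in (0,1) is X = 0.520.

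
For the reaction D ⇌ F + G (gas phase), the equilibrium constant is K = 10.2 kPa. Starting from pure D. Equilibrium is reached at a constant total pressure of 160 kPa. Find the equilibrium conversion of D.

X = 0.245

Take 1 mol D as basis and let X be its fractional conversion, so ξ = X.
Species balance: n_D = 1 − X; n_F = X; n_G = X.
Summing: n_T = 1 + X.
Mole fractions y_i = n_i/n_T; K = p_F p_G / (p_D) with p_i = y_i·P.
This yields a degree-2 equation in X; solving on (0,1), X = 0.245.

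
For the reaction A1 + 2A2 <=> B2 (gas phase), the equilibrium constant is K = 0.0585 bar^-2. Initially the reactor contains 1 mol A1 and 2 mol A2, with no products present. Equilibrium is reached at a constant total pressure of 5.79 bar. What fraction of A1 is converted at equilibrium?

X = 0.377

Take 1 mol A1 as basis and let X be its fractional conversion, so ξ = X.
Mole table: n_A1 = 1 − X; n_A2 = 2 − 2X; n_B2 = X.
Total moles n_T = 3 − 2X.
Mole fractions y_i = n_i/n_T; K = p_B2 / (p_A1 p_A2^2) with p_i = y_i·P.
Substituting and setting equal to 0.0585 bar^-2 gives a polynomial in X; the root in (0,1) is X = 0.377.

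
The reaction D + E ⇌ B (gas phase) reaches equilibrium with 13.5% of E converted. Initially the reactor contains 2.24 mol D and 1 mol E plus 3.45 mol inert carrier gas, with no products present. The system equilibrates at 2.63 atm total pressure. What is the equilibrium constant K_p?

Take 1 mol E as basis and let X be its fractional conversion, so ξ = X.
At extent ξ: n_D = 2.24 − X; n_E = 1 − X; n_B = X; n_I = 3.45 (inert).
n_T = Σnᵢ = 6.69 − X.
At X = 0.135: n_D = 2.11, n_E = 0.865, n_B = 0.135, n_T = 6.56.
p_i = (n_i/n_T)·P. K_p = p_B / (p_D p_E) = 0.185 atm^-1.

K_p = 0.185 atm^-1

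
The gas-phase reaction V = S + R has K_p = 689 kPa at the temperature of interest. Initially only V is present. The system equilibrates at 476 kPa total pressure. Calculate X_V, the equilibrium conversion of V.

X = 0.769

Take 1 mol V as basis and let X be its fractional conversion, so ξ = X.
Mole table: n_V = 1 − X; n_S = X; n_R = X.
n_T = Σnᵢ = 1 + X.
Mole fractions y_i = n_i/n_T; K_p = p_S p_R / (p_V) with p_i = y_i·P.
Setting this equal to 689 kPa and taking the physical root (0 < X < 1) gives X = 0.769.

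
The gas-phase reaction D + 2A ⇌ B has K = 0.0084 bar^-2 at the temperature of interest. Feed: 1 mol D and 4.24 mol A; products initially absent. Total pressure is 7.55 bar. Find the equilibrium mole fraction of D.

y_D = 0.161

Take 1 mol D as basis and let X be its fractional conversion, so ξ = X.
Moles: n_D = 1 − X; n_A = 4.24 − 2X; n_B = X.
Total moles n_T = 5.24 − 2X.
With p_i = (n_i/n_T)P, K = p_B / (p_D p_A^2).
This yields a degree-3 equation in X; solving on (0,1), X = 0.230.
Then n_D = 0.77, n_T = 4.78, so y_D = 0.161.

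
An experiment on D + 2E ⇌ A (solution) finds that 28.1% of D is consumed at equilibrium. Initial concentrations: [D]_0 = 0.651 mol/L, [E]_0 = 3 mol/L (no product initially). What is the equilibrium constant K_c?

Let X = conversion of D.
Concentrations: [D] = 0.651 − 0.651X; [E] = 3 − 1.3X; [A] = 0.651X.
At X = 0.281: [D] = 0.468, [E] = 2.63, [A] = 0.183.
K_c = [A] / ([D] [E]^2) = 0.0563 (mol/L)^-2.

K_c = 0.0563 (mol/L)^-2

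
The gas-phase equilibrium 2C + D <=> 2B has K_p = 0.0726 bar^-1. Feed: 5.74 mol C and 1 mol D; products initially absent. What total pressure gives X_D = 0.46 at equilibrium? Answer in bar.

Basis: 1 mol D initially; let X = conversion of D. Extent ξ = X.
Mole table: n_C = 5.74 − 2X; n_D = 1 − X; n_B = 2X.
Summing: n_T = 6.74 − X.
K_p = p_B^2 / (p_C^2 p_D) with p_i = (n_i/n_T)·P.
At X = 0.46: the mole-fraction product g(X) = Π y_i^ν_i = 0.4237. Since K_p = g(X)·P^{-1}, P = (g/K_p)^(1/1) = (0.4237/0.0726)^(1/1) = 5.84 bar.

P = 5.84 bar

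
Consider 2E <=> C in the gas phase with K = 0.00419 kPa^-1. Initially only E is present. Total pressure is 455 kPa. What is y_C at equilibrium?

Take 1 mol E as basis and let X be its fractional conversion, so ξ = 0.5X.
Moles: n_E = 1 − X; n_C = 0.5X.
Total moles n_T = 1 − 0.5X.
With p_i = (n_i/n_T)P, K = p_C / (p_E^2).
This yields a degree-2 equation in X; solving on (0,1), X = 0.660.
Then n_C = 0.33, n_T = 0.67, so y_C = 0.492.

y_C = 0.492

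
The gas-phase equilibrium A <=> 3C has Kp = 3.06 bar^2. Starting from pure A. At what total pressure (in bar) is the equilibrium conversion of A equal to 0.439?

Take 1 mol A as basis and let X be its fractional conversion, so ξ = X.
Species balance: n_A = 1 − X; n_C = 3X.
Total moles n_T = 1 + 2X.
Kp = p_C^3 / (p_A) with p_i = (n_i/n_T)·P.
At X = 0.439: the mole-fraction product g(X) = Π y_i^ν_i = 1.155. Since Kp = g(X)·P^{2}, P = (Kp/g)^(1/2) = (3.06/1.155)^(1/2) = 1.63 bar.

P = 1.63 bar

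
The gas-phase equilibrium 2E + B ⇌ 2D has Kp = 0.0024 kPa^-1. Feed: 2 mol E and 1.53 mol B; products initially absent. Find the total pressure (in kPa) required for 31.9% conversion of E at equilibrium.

Take 2 mol E as basis and let X be its fractional conversion, so ξ = X.
Species balance: n_E = 2 − 2X; n_B = 1.53 − X; n_D = 2X.
n_T = Σnᵢ = 3.53 − X.
Kp = p_D^2 / (p_E^2 p_B) with p_i = (n_i/n_T)·P.
At X = 0.319: the mole-fraction product g(X) = Π y_i^ν_i = 0.5818. Since Kp = g(X)·P^{-1}, P = (g/Kp)^(1/1) = (0.5818/0.0024)^(1/1) = 242 kPa.

P = 242 kPa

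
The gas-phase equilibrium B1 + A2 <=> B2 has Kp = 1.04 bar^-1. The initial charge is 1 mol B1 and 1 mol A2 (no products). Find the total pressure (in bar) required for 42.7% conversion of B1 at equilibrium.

Let X = conversion of B1 (basis 1 mol B1); extent of reaction ξ = X.
Mole table: n_B1 = 1 − X; n_A2 = 1 − X; n_B2 = X.
n_T = Σnᵢ = 2 − X.
Kp = p_B2 / (p_B1 p_A2) with p_i = (n_i/n_T)·P.
At X = 0.427: the mole-fraction product g(X) = Π y_i^ν_i = 2.046. Since Kp = g(X)·P^{-1}, P = (g/Kp)^(1/1) = (2.046/1.04)^(1/1) = 1.97 bar.

P = 1.97 bar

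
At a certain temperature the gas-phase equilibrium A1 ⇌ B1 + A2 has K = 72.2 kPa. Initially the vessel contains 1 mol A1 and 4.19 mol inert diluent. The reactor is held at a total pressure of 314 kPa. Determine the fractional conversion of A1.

Take 1 mol A1 as basis and let X be its fractional conversion, so ξ = X.
Mole table: n_A1 = 1 − X; n_B1 = X; n_A2 = X; n_I = 4.19 (inert).
Total moles n_T = 5.19 + X.
With p_i = (n_i/n_T)P, K = p_B1 p_A2 / (p_A1).
Substituting and setting equal to 72.2 kPa gives a polynomial in X; the root in (0,1) is X = 0.668.

X = 0.668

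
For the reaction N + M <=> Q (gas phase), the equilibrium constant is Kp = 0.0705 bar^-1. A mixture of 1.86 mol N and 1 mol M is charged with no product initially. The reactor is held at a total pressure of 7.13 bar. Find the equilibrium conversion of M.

Take 1 mol M as basis and let X be its fractional conversion, so ξ = X.
Species balance: n_N = 1.86 − X; n_M = 1 − X; n_Q = X.
Total moles n_T = 2.86 − X.
y_i = n_i/n_T, p_i = y_i·P. Kp = p_Q / (p_N p_M).
Substituting and setting equal to 0.0705 bar^-1 gives a polynomial in X; the root in (0,1) is X = 0.237.

X = 0.237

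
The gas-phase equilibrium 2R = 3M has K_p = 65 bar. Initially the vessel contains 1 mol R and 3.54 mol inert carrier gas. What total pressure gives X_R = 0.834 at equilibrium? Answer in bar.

P = 4.53 bar

Basis: 1 mol R initially; let X = conversion of R. Extent ξ = 0.5X.
Moles: n_R = 1 − X; n_M = 1.5X; n_I = 3.54 (inert).
Total moles n_T = 4.54 + 0.5X.
K_p = p_M^3 / (p_R^2) with p_i = (n_i/n_T)·P.
At X = 0.834: the mole-fraction product g(X) = Π y_i^ν_i = 14.33. Since K_p = g(X)·P^{1}, P = (K_p/g)^(1/1) = (65/14.33)^(1/1) = 4.53 bar.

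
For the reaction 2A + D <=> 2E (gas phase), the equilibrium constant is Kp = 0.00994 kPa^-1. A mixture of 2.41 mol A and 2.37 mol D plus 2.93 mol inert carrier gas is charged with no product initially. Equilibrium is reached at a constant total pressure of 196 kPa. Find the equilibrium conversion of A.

X = 0.415

Let X = conversion of A (basis 2.41 mol A); extent of reaction ξ = 1.21X.
Moles: n_A = 2.41 − 2.41X; n_D = 2.37 − 1.21X; n_E = 2.41X; n_I = 2.93 (inert).
n_T = Σnᵢ = 7.71 − 1.21X.
Mole fractions y_i = n_i/n_T; Kp = p_E^2 / (p_A^2 p_D) with p_i = y_i·P.
Equating to 0.00994 kPa^-1 and solving on 0 < X < 1: X = 0.415.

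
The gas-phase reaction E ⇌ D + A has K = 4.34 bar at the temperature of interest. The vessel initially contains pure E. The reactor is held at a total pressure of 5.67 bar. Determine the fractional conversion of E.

X = 0.658

Let X = conversion of E (basis 1 mol E); extent of reaction ξ = X.
Moles: n_E = 1 − X; n_D = X; n_A = X.
Summing: n_T = 1 + X.
y_i = n_i/n_T, p_i = y_i·P. K = p_D p_A / (p_E).
Setting this equal to 4.34 bar and taking the physical root (0 < X < 1) gives X = 0.658.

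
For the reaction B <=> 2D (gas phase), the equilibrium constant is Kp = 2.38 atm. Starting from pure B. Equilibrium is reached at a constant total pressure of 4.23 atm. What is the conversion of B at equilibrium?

Basis: 1 mol B initially; let X = conversion of B. Extent ξ = X.
Mole table: n_B = 1 − X; n_D = 2X.
n_T = Σnᵢ = 1 + X.
With p_i = (n_i/n_T)P, Kp = p_D^2 / (p_B).
This yields a degree-2 equation in X; solving on (0,1), X = 0.351.

X = 0.351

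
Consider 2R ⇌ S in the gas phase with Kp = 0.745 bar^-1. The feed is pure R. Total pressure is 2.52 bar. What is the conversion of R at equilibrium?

Basis: 1 mol R initially; let X = conversion of R. Extent ξ = 0.5X.
Moles: n_R = 1 − X; n_S = 0.5X.
Total moles n_T = 1 − 0.5X.
y_i = n_i/n_T, p_i = y_i·P. Kp = p_S / (p_R^2).
Setting this equal to 0.745 bar^-1 and taking the physical root (0 < X < 1) gives X = 0.657.

X = 0.657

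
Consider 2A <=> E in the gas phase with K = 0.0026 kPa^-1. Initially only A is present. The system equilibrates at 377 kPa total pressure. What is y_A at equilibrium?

y_A = 0.621

Take 1 mol A as basis and let X be its fractional conversion, so ξ = 0.5X.
Moles: n_A = 1 − X; n_E = 0.5X.
Total moles n_T = 1 − 0.5X.
y_i = n_i/n_T, p_i = y_i·P. K = p_E / (p_A^2).
Substituting and setting equal to 0.0026 kPa^-1 gives a polynomial in X; the root in (0,1) is X = 0.549.
Then n_A = 0.451, n_T = 0.725, so y_A = 0.621.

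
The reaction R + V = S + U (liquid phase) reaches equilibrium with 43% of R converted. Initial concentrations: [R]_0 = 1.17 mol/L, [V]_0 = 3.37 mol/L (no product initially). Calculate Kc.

Let X = conversion of R.
Concentrations: [R] = 1.17 − 1.17X; [V] = 3.37 − 1.17X; [S] = 1.17X; [U] = 1.17X.
At X = 0.43: [R] = 0.667, [V] = 2.87, [S] = 0.503, [U] = 0.503.
Kc = [S] [U] / ([R] [V]) = 0.132.

Kc = 0.132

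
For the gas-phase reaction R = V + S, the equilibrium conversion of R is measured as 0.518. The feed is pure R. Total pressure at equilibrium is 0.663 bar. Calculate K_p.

Let X = conversion of R (basis 1 mol R); extent of reaction ξ = X.
Moles: n_R = 1 − X; n_V = X; n_S = X.
n_T = Σnᵢ = 1 + X.
At X = 0.518: n_R = 0.482, n_V = 0.518, n_S = 0.518, n_T = 1.52.
p_i = (n_i/n_T)·P. K_p = p_V p_S / (p_R) = 0.243 bar.

K_p = 0.243 bar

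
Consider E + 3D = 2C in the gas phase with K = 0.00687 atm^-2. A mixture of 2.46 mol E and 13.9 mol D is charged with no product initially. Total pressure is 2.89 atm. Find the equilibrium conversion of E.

Let X = conversion of E (basis 2.46 mol E); extent of reaction ξ = 2.46X.
Species balance: n_E = 2.46 − 2.46X; n_D = 13.9 − 7.38X; n_C = 4.92X.
n_T = Σnᵢ = 16.4 − 4.92X.
Mole fractions y_i = n_i/n_T; K = p_C^2 / (p_E p_D^3) with p_i = y_i·P.
Substituting and setting equal to 0.00687 atm^-2 gives a polynomial in X; the root in (0,1) is X = 0.196.

X = 0.196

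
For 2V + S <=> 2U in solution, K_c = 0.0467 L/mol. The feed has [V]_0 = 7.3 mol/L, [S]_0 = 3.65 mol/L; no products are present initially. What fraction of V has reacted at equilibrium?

X = 0.262

Let X = conversion of V; extent ξ = 7.3X/2 mol/L.
Concentrations: [V] = 7.3 − 7.3X; [S] = 3.65 − 3.65X; [U] = 7.3X.
K_c = [U]^2 / ([V]^2 [S]).
Solving K_c = 0.0467 for X ∈ (0,1): X = 0.262.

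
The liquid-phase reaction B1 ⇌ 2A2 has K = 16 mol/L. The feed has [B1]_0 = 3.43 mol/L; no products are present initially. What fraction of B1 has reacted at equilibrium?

X = 0.644

Let X = conversion of B1; extent ξ = 3.43·X mol/L.
Concentrations: [B1] = 3.43 − 3.43X; [A2] = 6.86X.
K = [A2]^2 / ([B1]).
This equals 16 at X = 0.644 (the root in 0 < X < 1).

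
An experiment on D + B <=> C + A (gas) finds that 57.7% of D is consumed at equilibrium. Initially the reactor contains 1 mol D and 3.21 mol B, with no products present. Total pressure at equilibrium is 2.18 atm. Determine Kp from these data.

Let X = conversion of D (basis 1 mol D); extent of reaction ξ = X.
Species balance: n_D = 1 − X; n_B = 3.21 − X; n_C = X; n_A = X.
n_T stays at 4.21 (no change in mole number).
At X = 0.577: n_D = 0.423, n_B = 2.63, n_C = 0.577, n_A = 0.577, n_T = 4.21.
p_i = (n_i/n_T)·P. Kp = p_C p_A / (p_D p_B) = 0.299.

Kp = 0.299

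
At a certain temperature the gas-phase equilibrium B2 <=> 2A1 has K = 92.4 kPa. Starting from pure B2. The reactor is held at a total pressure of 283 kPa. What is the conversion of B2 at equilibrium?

Take 1 mol B2 as basis and let X be its fractional conversion, so ξ = X.
Moles: n_B2 = 1 − X; n_A1 = 2X.
n_T = Σnᵢ = 1 + X.
Mole fractions y_i = n_i/n_T; K = p_A1^2 / (p_B2) with p_i = y_i·P.
This yields a degree-2 equation in X; solving on (0,1), X = 0.275.

X = 0.275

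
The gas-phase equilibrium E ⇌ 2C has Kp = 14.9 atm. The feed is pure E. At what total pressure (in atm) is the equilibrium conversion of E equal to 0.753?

Basis: 1 mol E initially; let X = conversion of E. Extent ξ = X.
Mole table: n_E = 1 − X; n_C = 2X.
Summing: n_T = 1 + X.
Kp = p_C^2 / (p_E) with p_i = (n_i/n_T)·P.
At X = 0.753: the mole-fraction product g(X) = Π y_i^ν_i = 5.238. Since Kp = g(X)·P^{1}, P = (Kp/g)^(1/1) = (14.9/5.238)^(1/1) = 2.84 atm.

P = 2.84 atm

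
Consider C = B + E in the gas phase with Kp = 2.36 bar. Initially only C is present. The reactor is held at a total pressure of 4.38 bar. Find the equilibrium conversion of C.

X = 0.592

Take 1 mol C as basis and let X be its fractional conversion, so ξ = X.
Moles: n_C = 1 − X; n_B = X; n_E = X.
Summing: n_T = 1 + X.
y_i = n_i/n_T, p_i = y_i·P. Kp = p_B p_E / (p_C).
Setting this equal to 2.36 bar and taking the physical root (0 < X < 1) gives X = 0.592.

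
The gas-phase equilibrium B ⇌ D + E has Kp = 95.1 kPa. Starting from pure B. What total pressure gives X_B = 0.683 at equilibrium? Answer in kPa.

Take 1 mol B as basis and let X be its fractional conversion, so ξ = X.
Mole table: n_B = 1 − X; n_D = X; n_E = X.
Total moles n_T = 1 + X.
Kp = p_D p_E / (p_B) with p_i = (n_i/n_T)·P.
At X = 0.683: the mole-fraction product g(X) = Π y_i^ν_i = 0.8744. Since Kp = g(X)·P^{1}, P = (Kp/g)^(1/1) = (95.1/0.8744)^(1/1) = 109 kPa.

P = 109 kPa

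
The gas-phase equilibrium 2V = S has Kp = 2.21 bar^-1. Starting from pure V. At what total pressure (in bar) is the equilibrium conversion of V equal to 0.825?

P = 3.58 bar

Take 1 mol V as basis and let X be its fractional conversion, so ξ = 0.5X.
Species balance: n_V = 1 − X; n_S = 0.5X.
n_T = Σnᵢ = 1 − 0.5X.
Kp = p_S / (p_V^2) with p_i = (n_i/n_T)·P.
At X = 0.825: the mole-fraction product g(X) = Π y_i^ν_i = 7.913. Since Kp = g(X)·P^{-1}, P = (g/Kp)^(1/1) = (7.913/2.21)^(1/1) = 3.58 bar.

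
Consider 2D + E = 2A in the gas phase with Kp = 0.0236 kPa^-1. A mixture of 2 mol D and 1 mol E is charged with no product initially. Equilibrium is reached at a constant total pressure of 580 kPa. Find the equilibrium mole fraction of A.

y_A = 0.501

Basis: 2 mol D initially; let X = conversion of D. Extent ξ = X.
Moles: n_D = 2 − 2X; n_E = 1 − X; n_A = 2X.
n_T = Σnᵢ = 3 − X.
Mole fractions y_i = n_i/n_T; Kp = p_A^2 / (p_D^2 p_E) with p_i = y_i·P.
Setting this equal to 0.0236 kPa^-1 and taking the physical root (0 < X < 1) gives X = 0.601.
Then n_A = 1.2, n_T = 2.4, so y_A = 0.501.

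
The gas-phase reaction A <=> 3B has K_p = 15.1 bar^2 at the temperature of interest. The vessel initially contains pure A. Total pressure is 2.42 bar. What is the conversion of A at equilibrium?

Basis: 1 mol A initially; let X = conversion of A. Extent ξ = X.
At extent ξ: n_A = 1 − X; n_B = 3X.
n_T = Σnᵢ = 1 + 2X.
Mole fractions y_i = n_i/n_T; K_p = p_B^3 / (p_A) with p_i = y_i·P.
Substituting and setting equal to 15.1 bar^2 gives a polynomial in X; the root in (0,1) is X = 0.573.

X = 0.573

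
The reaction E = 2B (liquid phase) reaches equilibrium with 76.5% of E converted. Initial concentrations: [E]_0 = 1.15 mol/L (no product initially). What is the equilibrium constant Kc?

Let X = conversion of E.
Concentrations: [E] = 1.15 − 1.15X; [B] = 2.3X.
At X = 0.765: [E] = 0.27, [B] = 1.76.
Kc = [B]^2 / ([E]) = 11.5 mol/L.

Kc = 11.5 mol/L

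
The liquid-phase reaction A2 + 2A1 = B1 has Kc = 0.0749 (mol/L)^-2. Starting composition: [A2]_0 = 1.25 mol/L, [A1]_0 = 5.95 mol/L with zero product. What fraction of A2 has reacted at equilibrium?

Let X = conversion of A2; extent ξ = 1.25·X mol/L.
Concentrations: [A2] = 1.25 − 1.25X; [A1] = 5.95 − 2.5X; [B1] = 1.25X.
Kc = [B1] / ([A2] [A1]^2).
Setting equal to 0.0749 and solving for X on (0,1) gives X = 0.598.

X = 0.598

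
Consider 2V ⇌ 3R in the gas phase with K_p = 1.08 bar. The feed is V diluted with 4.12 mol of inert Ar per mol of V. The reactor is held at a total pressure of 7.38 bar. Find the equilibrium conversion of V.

Take 1 mol V as basis and let X be its fractional conversion, so ξ = 0.5X.
Moles: n_V = 1 − X; n_R = 1.5X; n_I = 4.12 (inert).
Total moles n_T = 5.12 + 0.5X.
With p_i = (n_i/n_T)P, K_p = p_R^3 / (p_V^2).
Equating to 1.08 bar and solving on 0 < X < 1: X = 0.425.

X = 0.425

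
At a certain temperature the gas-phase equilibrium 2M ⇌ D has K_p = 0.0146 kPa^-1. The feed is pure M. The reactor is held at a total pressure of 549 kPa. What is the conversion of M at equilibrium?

X = 0.826

Let X = conversion of M (basis 1 mol M); extent of reaction ξ = 0.5X.
Moles: n_M = 1 − X; n_D = 0.5X.
Summing: n_T = 1 − 0.5X.
y_i = n_i/n_T, p_i = y_i·P. K_p = p_D / (p_M^2).
Equating to 0.0146 kPa^-1 and solving on 0 < X < 1: X = 0.826.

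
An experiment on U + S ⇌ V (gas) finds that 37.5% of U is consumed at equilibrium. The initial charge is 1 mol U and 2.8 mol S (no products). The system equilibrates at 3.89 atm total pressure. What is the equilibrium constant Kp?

Let X = conversion of U (basis 1 mol U); extent of reaction ξ = X.
At extent ξ: n_U = 1 − X; n_S = 2.8 − X; n_V = X.
n_T = Σnᵢ = 3.8 − X.
At X = 0.375: n_U = 0.625, n_S = 2.42, n_V = 0.375, n_T = 3.42.
p_i = (n_i/n_T)·P. Kp = p_V / (p_U p_S) = 0.218 atm^-1.

Kp = 0.218 atm^-1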